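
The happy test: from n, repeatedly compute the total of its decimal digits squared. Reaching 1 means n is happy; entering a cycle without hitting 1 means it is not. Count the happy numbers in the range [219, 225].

1

219: 219 → 86 → 100 → 1  — happy
220: 220 → 8 → 64 → 52 → 29 → 85 → 89 → 145 → 42 → 20 → 4 → 16 → 37 → 58 → 89  — not happy
221: 221 → 9 → 81 → 65 → 61 → 37 → 58 → 89 → 145 → 42 → 20 → 4 → 16 → 37  — not happy
222: 222 → 12 → 5 → 25 → 29 → 85 → 89 → 145 → 42 → 20 → 4 → 16 → 37 → 58 → 89  — not happy
223: 223 → 17 → 50 → 25 → 29 → 85 → 89 → 145 → 42 → 20 → 4 → 16 → 37 → 58 → 89  — not happy
224: 224 → 24 → 20 → 4 → 16 → 37 → 58 → 89 → 145 → 42 → 20  — not happy
225: 225 → 33 → 18 → 65 → 61 → 37 → 58 → 89 → 145 → 42 → 20 → 4 → 16 → 37  — not happy
happy: 219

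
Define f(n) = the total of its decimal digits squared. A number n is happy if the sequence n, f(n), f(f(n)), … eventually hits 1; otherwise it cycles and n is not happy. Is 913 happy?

happy

913 → 91
91 → 82
82 → 68
68 → 100
100 → 1  — reached 1.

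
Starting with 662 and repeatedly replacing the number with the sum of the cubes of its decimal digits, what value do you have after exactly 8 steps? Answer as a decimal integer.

371

662 → 440
440 → 128
128 → 521
521 → 134
134 → 92
92 → 737
737 → 713
713 → 371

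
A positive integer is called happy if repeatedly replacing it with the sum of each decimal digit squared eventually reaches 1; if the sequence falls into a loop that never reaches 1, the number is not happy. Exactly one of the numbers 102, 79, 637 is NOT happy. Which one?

102

102: 102 → 5 → 25 → 29 → 85 → 89 → 145 → 42 → 20 → 4 → 16 → 37 → 58 → 89  — repeats 89 (not happy)
79: 79 → 130 → 10 → 1  — reaches 1 (happy)
637: 637 → 94 → 97 → 130 → 10 → 1  — reaches 1 (happy)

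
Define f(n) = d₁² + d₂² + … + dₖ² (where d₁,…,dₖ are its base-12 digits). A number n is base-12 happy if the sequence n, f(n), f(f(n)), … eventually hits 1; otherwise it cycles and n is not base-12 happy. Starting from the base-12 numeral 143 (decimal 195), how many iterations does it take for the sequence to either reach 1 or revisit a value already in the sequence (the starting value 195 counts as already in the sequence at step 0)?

11

195 = (1,4,3)_12 → 1² + 4² + 3² = 1 + 16 + 9 = 26
26 = (2,2)_12 → 2² + 2² = 4 + 4 = 8
8 = (8)_12 → 8² = 64
64 = (5,4)_12 → 5² + 4² = 25 + 16 = 41
41 = (3,5)_12 → 3² + 5² = 9 + 25 = 34
34 = (2,10)_12 → 2² + 10² = 4 + 100 = 104
104 = (8,8)_12 → 8² + 8² = 64 + 64 = 128
128 = (10,8)_12 → 10² + 8² = 100 + 64 = 164
164 = (1,1,8)_12 → 1² + 1² + 8² = 1 + 1 + 64 = 66
66 = (5,6)_12 → 5² + 6² = 25 + 36 = 61
61 = (5,1)_12 → 5² + 1² = 25 + 1 = 26  — 26 repeats.
That took 11 steps.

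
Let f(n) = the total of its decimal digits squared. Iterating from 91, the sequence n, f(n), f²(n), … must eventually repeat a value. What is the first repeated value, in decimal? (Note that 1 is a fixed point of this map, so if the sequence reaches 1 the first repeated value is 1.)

1

91 → 82
82 → 68
68 → 100
100 → 1  — reached the fixed point 1.
1 → 1, so 1 is the first repeated value.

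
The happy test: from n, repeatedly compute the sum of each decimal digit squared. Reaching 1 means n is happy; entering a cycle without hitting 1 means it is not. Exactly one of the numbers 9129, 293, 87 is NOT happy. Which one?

9129: 9129 → 167 → 86 → 100 → 1  — reaches 1 (happy)
293: 293 → 94 → 97 → 130 → 10 → 1  — reaches 1 (happy)
87: 87 → 113 → 11 → 2 → 4 → 16 → 37 → 58 → 89 → 145 → 42 → 20 → 4  — repeats 4 (not happy)

87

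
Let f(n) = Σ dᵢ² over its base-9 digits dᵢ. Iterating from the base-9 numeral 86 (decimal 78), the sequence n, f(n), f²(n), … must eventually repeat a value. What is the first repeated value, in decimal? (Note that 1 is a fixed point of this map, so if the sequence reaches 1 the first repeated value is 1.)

50

78 = (8,6)_9 → 8² + 6² = 100
100 = (1,2,1)_9 → 1² + 2² + 1² = 6
6 = (6)_9 → 6² = 36
36 = (4,0)_9 → 4² + 0² = 16
16 = (1,7)_9 → 1² + 7² = 50
50 = (5,5)_9 → 5² + 5² = 50  — 50 already appeared earlier.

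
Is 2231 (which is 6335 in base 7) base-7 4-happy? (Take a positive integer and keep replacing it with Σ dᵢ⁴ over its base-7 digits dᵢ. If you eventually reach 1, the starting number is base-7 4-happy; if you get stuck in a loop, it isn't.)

not base-7 4-happy

2231 = (6,3,3,5)_7 → 6⁴ + 3⁴ + 3⁴ + 5⁴ = 1296 + 81 + 81 + 625 = 2083
2083 = (6,0,3,4)_7 → 6⁴ + 0⁴ + 3⁴ + 4⁴ = 1296 + 0 + 81 + 256 = 1633
1633 = (4,5,2,2)_7 → 4⁴ + 5⁴ + 2⁴ + 2⁴ = 256 + 625 + 16 + 16 = 913
913 = (2,4,4,3)_7 → 2⁴ + 4⁴ + 4⁴ + 3⁴ = 16 + 256 + 256 + 81 = 609
609 = (1,5,3,0)_7 → 1⁴ + 5⁴ + 3⁴ + 0⁴ = 1 + 625 + 81 + 0 = 707
707 = (2,0,3,0)_7 → 2⁴ + 0⁴ + 3⁴ + 0⁴ = 16 + 0 + 81 + 0 = 97
97 = (1,6,6)_7 → 1⁴ + 6⁴ + 6⁴ = 1 + 1296 + 1296 = 2593
2593 = (1,0,3,6,3)_7 → 1⁴ + 0⁴ + 3⁴ + 6⁴ + 3⁴ = 1 + 0 + 81 + 1296 + 81 = 1459
1459 = (4,1,5,3)_7 → 4⁴ + 1⁴ + 5⁴ + 3⁴ = 256 + 1 + 625 + 81 = 963
963 = (2,5,4,4)_7 → 2⁴ + 5⁴ + 4⁴ + 4⁴ = 16 + 625 + 256 + 256 = 1153
1153 = (3,2,3,5)_7 → 3⁴ + 2⁴ + 3⁴ + 5⁴ = 81 + 16 + 81 + 625 = 803
803 = (2,2,2,5)_7 → 2⁴ + 2⁴ + 2⁴ + 5⁴ = 16 + 16 + 16 + 625 = 673
673 = (1,6,5,1)_7 → 1⁴ + 6⁴ + 5⁴ + 1⁴ = 1 + 1296 + 625 + 1 = 1923
1923 = (5,4,1,5)_7 → 5⁴ + 4⁴ + 1⁴ + 5⁴ = 625 + 256 + 1 + 625 = 1507
1507 = (4,2,5,2)_7 → 4⁴ + 2⁴ + 5⁴ + 2⁴ = 256 + 16 + 625 + 16 = 913  — 913 already seen; the sequence cycles without reaching 1.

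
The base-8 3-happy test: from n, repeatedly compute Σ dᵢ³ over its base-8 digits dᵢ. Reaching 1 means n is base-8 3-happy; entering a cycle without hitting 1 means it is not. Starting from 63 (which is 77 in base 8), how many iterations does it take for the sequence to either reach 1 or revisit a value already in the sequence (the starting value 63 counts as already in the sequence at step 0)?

63 = (7,7)_8 → 7³ + 7³ = 343 + 343 = 686
686 = (1,2,5,6)_8 → 1³ + 2³ + 5³ + 6³ = 1 + 8 + 125 + 216 = 350
350 = (5,3,6)_8 → 5³ + 3³ + 6³ = 125 + 27 + 216 = 368
368 = (5,6,0)_8 → 5³ + 6³ + 0³ = 125 + 216 + 0 = 341
341 = (5,2,5)_8 → 5³ + 2³ + 5³ = 125 + 8 + 125 = 258
258 = (4,0,2)_8 → 4³ + 0³ + 2³ = 64 + 0 + 8 = 72
72 = (1,1,0)_8 → 1³ + 1³ + 0³ = 1 + 1 + 0 = 2
2 = (2)_8 → 2³ = 8
8 = (1,0)_8 → 1³ + 0³ = 1 + 0 = 1  — reached 1.
That took 9 steps.

9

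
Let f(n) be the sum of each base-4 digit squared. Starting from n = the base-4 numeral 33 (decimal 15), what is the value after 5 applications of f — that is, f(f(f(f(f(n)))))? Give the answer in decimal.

15 = (3,3)_4 → 18
18 = (1,0,2)_4 → 5
5 = (1,1)_4 → 2
2 = (2)_4 → 4
4 = (1,0)_4 → 1

1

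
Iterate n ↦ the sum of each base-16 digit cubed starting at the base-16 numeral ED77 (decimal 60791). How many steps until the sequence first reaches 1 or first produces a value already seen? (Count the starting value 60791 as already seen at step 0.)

60791 = (14,13,7,7)_16 → 14³ + 13³ + 7³ + 7³ = 5627
5627 = (1,5,15,11)_16 → 1³ + 5³ + 15³ + 11³ = 4832
4832 = (1,2,14,0)_16 → 1³ + 2³ + 14³ + 0³ = 2753
2753 = (10,12,1)_16 → 10³ + 12³ + 1³ = 2729
2729 = (10,10,9)_16 → 10³ + 10³ + 9³ = 2729  — 2729 repeats.
That took 5 steps.

5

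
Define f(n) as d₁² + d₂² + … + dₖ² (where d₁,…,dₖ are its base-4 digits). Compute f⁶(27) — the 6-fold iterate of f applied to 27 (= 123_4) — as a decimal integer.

27 = (1,2,3)_4 → 1² + 2² + 3² = 1 + 4 + 9 = 14
14 = (3,2)_4 → 3² + 2² = 9 + 4 = 13
13 = (3,1)_4 → 3² + 1² = 9 + 1 = 10
10 = (2,2)_4 → 2² + 2² = 4 + 4 = 8
8 = (2,0)_4 → 2² + 0² = 4 + 0 = 4
4 = (1,0)_4 → 1² + 0² = 1 + 0 = 1

1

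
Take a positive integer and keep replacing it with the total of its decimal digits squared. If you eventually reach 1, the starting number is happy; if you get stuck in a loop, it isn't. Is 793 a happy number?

happy

793 → 139
139 → 91
91 → 82
82 → 68
68 → 100
100 → 1  — reached 1.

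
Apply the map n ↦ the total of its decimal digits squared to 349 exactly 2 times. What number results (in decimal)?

37

349 → 3² + 4² + 9² = 9 + 16 + 81 = 106
106 → 1² + 0² + 6² = 1 + 0 + 36 = 37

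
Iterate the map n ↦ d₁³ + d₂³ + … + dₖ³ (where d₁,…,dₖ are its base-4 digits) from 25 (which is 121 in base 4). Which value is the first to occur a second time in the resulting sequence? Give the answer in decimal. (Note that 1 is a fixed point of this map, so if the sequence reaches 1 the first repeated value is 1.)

1

25 = (1,2,1)_4 → 1³ + 2³ + 1³ = 10
10 = (2,2)_4 → 2³ + 2³ = 16
16 = (1,0,0)_4 → 1³ + 0³ + 0³ = 1  — reached the fixed point 1.
1 → 1, so 1 is the first repeated value.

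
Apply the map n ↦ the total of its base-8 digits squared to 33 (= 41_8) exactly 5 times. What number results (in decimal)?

33 = (4,1)_8 → 4² + 1² = 16 + 1 = 17
17 = (2,1)_8 → 2² + 1² = 4 + 1 = 5
5 = (5)_8 → 5² = 25
25 = (3,1)_8 → 3² + 1² = 9 + 1 = 10
10 = (1,2)_8 → 1² + 2² = 1 + 4 = 5

5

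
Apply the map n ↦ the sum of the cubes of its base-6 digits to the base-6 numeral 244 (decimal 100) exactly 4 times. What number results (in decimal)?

100 = (2,4,4)_6 → 2³ + 4³ + 4³ = 8 + 64 + 64 = 136
136 = (3,4,4)_6 → 3³ + 4³ + 4³ = 27 + 64 + 64 = 155
155 = (4,1,5)_6 → 4³ + 1³ + 5³ = 64 + 1 + 125 = 190
190 = (5,1,4)_6 → 5³ + 1³ + 4³ = 125 + 1 + 64 = 190

190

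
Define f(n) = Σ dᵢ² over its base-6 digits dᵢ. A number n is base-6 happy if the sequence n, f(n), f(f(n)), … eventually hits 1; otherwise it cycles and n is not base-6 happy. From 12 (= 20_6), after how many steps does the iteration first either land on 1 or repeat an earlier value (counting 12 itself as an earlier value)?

12 = (2,0)_6 → 2² + 0² = 4
4 = (4)_6 → 4² = 16
16 = (2,4)_6 → 2² + 4² = 20
20 = (3,2)_6 → 3² + 2² = 13
13 = (2,1)_6 → 2² + 1² = 5
5 = (5)_6 → 5² = 25
25 = (4,1)_6 → 4² + 1² = 17
17 = (2,5)_6 → 2² + 5² = 29
29 = (4,5)_6 → 4² + 5² = 41
41 = (1,0,5)_6 → 1² + 0² + 5² = 26
26 = (4,2)_6 → 4² + 2² = 20  — 20 repeats.
That took 11 steps.

11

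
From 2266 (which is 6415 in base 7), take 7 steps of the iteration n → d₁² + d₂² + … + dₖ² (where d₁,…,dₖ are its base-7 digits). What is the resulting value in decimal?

4

2266 = (6,4,1,5)_7 → 6² + 4² + 1² + 5² = 36 + 16 + 1 + 25 = 78
78 = (1,4,1)_7 → 1² + 4² + 1² = 1 + 16 + 1 = 18
18 = (2,4)_7 → 2² + 4² = 4 + 16 = 20
20 = (2,6)_7 → 2² + 6² = 4 + 36 = 40
40 = (5,5)_7 → 5² + 5² = 25 + 25 = 50
50 = (1,0,1)_7 → 1² + 0² + 1² = 1 + 0 + 1 = 2
2 = (2)_7 → 2² = 4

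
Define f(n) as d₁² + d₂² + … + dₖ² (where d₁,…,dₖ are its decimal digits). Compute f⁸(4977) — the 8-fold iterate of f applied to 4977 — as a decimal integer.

145

4977 → 195
195 → 107
107 → 50
50 → 25
25 → 29
29 → 85
85 → 89
89 → 145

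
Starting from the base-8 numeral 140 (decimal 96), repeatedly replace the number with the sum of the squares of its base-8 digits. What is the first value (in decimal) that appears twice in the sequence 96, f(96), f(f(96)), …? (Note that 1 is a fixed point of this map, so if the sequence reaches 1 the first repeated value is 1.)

5

96 = (1,4,0)_8 → 1² + 4² + 0² = 1 + 16 + 0 = 17
17 = (2,1)_8 → 2² + 1² = 4 + 1 = 5
5 = (5)_8 → 5² = 25
25 = (3,1)_8 → 3² + 1² = 9 + 1 = 10
10 = (1,2)_8 → 1² + 2² = 1 + 4 = 5  — 5 already appeared earlier.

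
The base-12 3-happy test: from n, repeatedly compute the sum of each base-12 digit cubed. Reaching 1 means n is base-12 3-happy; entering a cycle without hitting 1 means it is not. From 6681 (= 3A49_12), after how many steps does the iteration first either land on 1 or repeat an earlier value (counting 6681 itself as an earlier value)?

6681 = (3,10,4,9)_12 → 3³ + 10³ + 4³ + 9³ = 1820
1820 = (1,0,7,8)_12 → 1³ + 0³ + 7³ + 8³ = 856
856 = (5,11,4)_12 → 5³ + 11³ + 4³ = 1520
1520 = (10,6,8)_12 → 10³ + 6³ + 8³ = 1728
1728 = (1,0,0,0)_12 → 1³ + 0³ + 0³ + 0³ = 1  — reached 1.
That took 5 steps.

5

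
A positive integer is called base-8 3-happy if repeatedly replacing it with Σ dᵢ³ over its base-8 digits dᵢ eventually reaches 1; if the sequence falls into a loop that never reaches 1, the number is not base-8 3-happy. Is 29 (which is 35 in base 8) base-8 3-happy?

29 = (3,5)_8 → 3³ + 5³ = 27 + 125 = 152
152 = (2,3,0)_8 → 2³ + 3³ + 0³ = 8 + 27 + 0 = 35
35 = (4,3)_8 → 4³ + 3³ = 64 + 27 = 91
91 = (1,3,3)_8 → 1³ + 3³ + 3³ = 1 + 27 + 27 = 55
55 = (6,7)_8 → 6³ + 7³ = 216 + 343 = 559
559 = (1,0,5,7)_8 → 1³ + 0³ + 5³ + 7³ = 1 + 0 + 125 + 343 = 469
469 = (7,2,5)_8 → 7³ + 2³ + 5³ = 343 + 8 + 125 = 476
476 = (7,3,4)_8 → 7³ + 3³ + 4³ = 343 + 27 + 64 = 434
434 = (6,6,2)_8 → 6³ + 6³ + 2³ = 216 + 216 + 8 = 440
440 = (6,7,0)_8 → 6³ + 7³ + 0³ = 216 + 343 + 0 = 559  — 559 already seen; the sequence cycles without reaching 1.

not base-8 3-happy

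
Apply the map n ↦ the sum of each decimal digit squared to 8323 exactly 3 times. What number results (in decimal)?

8323 → 8² + 3² + 2² + 3² = 64 + 9 + 4 + 9 = 86
86 → 8² + 6² = 64 + 36 = 100
100 → 1² + 0² + 0² = 1 + 0 + 0 = 1

1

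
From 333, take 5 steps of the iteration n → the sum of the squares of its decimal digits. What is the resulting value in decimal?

333 → 27
27 → 53
53 → 34
34 → 25
25 → 29

29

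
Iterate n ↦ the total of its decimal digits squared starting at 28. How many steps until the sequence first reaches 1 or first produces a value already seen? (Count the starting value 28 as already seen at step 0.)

28 → 68
68 → 100
100 → 1  — reached 1.
That took 3 steps.

3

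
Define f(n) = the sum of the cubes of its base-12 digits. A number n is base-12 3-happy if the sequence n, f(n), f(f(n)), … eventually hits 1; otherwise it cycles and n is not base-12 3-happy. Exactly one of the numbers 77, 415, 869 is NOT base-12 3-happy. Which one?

415

77: 77 → 341 → 197 → 190 → 1028 → 856 → 1520 → 1728 → 1  — reaches 1 (base-12 3-happy)
415: 415 → 1351 → 1136 → 1855 → 1344 → 793 → 342 → 288 → 8 → 512 → 755 → 1464 → 1008 → 343 → 415  — repeats 415 (not base-12 3-happy)
869: 869 → 341 → 197 → 190 → 1028 → 856 → 1520 → 1728 → 1  — reaches 1 (base-12 3-happy)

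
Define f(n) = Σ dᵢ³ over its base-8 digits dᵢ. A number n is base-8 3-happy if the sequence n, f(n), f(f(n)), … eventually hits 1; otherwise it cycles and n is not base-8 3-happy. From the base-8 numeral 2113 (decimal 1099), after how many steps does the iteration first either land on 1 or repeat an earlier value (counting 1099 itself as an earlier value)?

1099 = (2,1,1,3)_8 → 2³ + 1³ + 1³ + 3³ = 37
37 = (4,5)_8 → 4³ + 5³ = 189
189 = (2,7,5)_8 → 2³ + 7³ + 5³ = 476
476 = (7,3,4)_8 → 7³ + 3³ + 4³ = 434
434 = (6,6,2)_8 → 6³ + 6³ + 2³ = 440
440 = (6,7,0)_8 → 6³ + 7³ + 0³ = 559
559 = (1,0,5,7)_8 → 1³ + 0³ + 5³ + 7³ = 469
469 = (7,2,5)_8 → 7³ + 2³ + 5³ = 476  — 476 repeats.
That took 8 steps.

8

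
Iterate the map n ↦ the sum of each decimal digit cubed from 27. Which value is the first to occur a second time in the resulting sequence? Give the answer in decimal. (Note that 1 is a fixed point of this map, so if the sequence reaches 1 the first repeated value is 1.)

153

27 → 2³ + 7³ = 351
351 → 3³ + 5³ + 1³ = 153
153 → 1³ + 5³ + 3³ = 153  — 153 already appeared earlier.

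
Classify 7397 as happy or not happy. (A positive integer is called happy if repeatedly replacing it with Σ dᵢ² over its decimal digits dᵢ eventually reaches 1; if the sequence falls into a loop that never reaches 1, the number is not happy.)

7397 → 7² + 3² + 9² + 7² = 49 + 9 + 81 + 49 = 188
188 → 1² + 8² + 8² = 1 + 64 + 64 = 129
129 → 1² + 2² + 9² = 1 + 4 + 81 = 86
86 → 8² + 6² = 64 + 36 = 100
100 → 1² + 0² + 0² = 1 + 0 + 0 = 1  — reached 1.

happy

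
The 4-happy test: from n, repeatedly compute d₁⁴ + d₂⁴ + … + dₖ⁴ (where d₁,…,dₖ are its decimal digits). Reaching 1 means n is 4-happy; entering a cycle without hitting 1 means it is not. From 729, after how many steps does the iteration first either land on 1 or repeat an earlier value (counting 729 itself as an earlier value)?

729 → 7⁴ + 2⁴ + 9⁴ = 8978
8978 → 8⁴ + 9⁴ + 7⁴ + 8⁴ = 17154
17154 → 1⁴ + 7⁴ + 1⁴ + 5⁴ + 4⁴ = 3284
3284 → 3⁴ + 2⁴ + 8⁴ + 4⁴ = 4449
4449 → 4⁴ + 4⁴ + 4⁴ + 9⁴ = 7329
7329 → 7⁴ + 3⁴ + 2⁴ + 9⁴ = 9059
9059 → 9⁴ + 0⁴ + 5⁴ + 9⁴ = 13747
13747 → 1⁴ + 3⁴ + 7⁴ + 4⁴ + 7⁴ = 5140
5140 → 5⁴ + 1⁴ + 4⁴ + 0⁴ = 882
882 → 8⁴ + 8⁴ + 2⁴ = 8208
8208 → 8⁴ + 2⁴ + 0⁴ + 8⁴ = 8208  — 8208 repeats.
That took 11 steps.

11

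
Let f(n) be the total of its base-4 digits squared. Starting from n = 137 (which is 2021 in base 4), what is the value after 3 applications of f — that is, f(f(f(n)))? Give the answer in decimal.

2

137 = (2,0,2,1)_4 → 2² + 0² + 2² + 1² = 4 + 0 + 4 + 1 = 9
9 = (2,1)_4 → 2² + 1² = 4 + 1 = 5
5 = (1,1)_4 → 1² + 1² = 1 + 1 = 2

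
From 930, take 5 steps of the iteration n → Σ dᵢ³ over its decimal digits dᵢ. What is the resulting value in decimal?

930 → 9³ + 3³ + 0³ = 756
756 → 7³ + 5³ + 6³ = 684
684 → 6³ + 8³ + 4³ = 792
792 → 7³ + 9³ + 2³ = 1080
1080 → 1³ + 0³ + 8³ + 0³ = 513

513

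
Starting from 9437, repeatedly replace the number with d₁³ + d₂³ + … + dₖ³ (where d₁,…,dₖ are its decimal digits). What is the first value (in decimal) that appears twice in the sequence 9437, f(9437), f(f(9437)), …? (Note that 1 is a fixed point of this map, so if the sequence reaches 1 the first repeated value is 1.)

9437 → 9³ + 4³ + 3³ + 7³ = 729 + 64 + 27 + 343 = 1163
1163 → 1³ + 1³ + 6³ + 3³ = 1 + 1 + 216 + 27 = 245
245 → 2³ + 4³ + 5³ = 8 + 64 + 125 = 197
197 → 1³ + 9³ + 7³ = 1 + 729 + 343 = 1073
1073 → 1³ + 0³ + 7³ + 3³ = 1 + 0 + 343 + 27 = 371
371 → 3³ + 7³ + 1³ = 27 + 343 + 1 = 371  — 371 already appeared earlier.

371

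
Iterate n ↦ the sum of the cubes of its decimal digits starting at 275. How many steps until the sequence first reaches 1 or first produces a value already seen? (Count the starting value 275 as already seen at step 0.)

275 → 476
476 → 623
623 → 251
251 → 134
134 → 92
92 → 737
737 → 713
713 → 371
371 → 371  — 371 repeats.
That took 9 steps.

9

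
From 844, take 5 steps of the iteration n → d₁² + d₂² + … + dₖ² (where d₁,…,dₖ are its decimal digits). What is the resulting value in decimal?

40

844 → 8² + 4² + 4² = 64 + 16 + 16 = 96
96 → 9² + 6² = 81 + 36 = 117
117 → 1² + 1² + 7² = 1 + 1 + 49 = 51
51 → 5² + 1² = 25 + 1 = 26
26 → 2² + 6² = 4 + 36 = 40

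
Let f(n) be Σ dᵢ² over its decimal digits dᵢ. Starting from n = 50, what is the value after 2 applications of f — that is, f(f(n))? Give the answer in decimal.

29

50 → 25
25 → 29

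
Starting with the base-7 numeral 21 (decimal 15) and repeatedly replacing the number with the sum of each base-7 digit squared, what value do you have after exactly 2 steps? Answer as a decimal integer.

25

15 = (2,1)_7 → 2² + 1² = 4 + 1 = 5
5 = (5)_7 → 5² = 25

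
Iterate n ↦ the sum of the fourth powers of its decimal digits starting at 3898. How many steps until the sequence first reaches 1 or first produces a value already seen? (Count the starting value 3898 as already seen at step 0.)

3898 → 3⁴ + 8⁴ + 9⁴ + 8⁴ = 14834
14834 → 1⁴ + 4⁴ + 8⁴ + 3⁴ + 4⁴ = 4690
4690 → 4⁴ + 6⁴ + 9⁴ + 0⁴ = 8113
8113 → 8⁴ + 1⁴ + 1⁴ + 3⁴ = 4179
4179 → 4⁴ + 1⁴ + 7⁴ + 9⁴ = 9219
9219 → 9⁴ + 2⁴ + 1⁴ + 9⁴ = 13139
13139 → 1⁴ + 3⁴ + 1⁴ + 3⁴ + 9⁴ = 6725
6725 → 6⁴ + 7⁴ + 2⁴ + 5⁴ = 4338
4338 → 4⁴ + 3⁴ + 3⁴ + 8⁴ = 4514
4514 → 4⁴ + 5⁴ + 1⁴ + 4⁴ = 1138
1138 → 1⁴ + 1⁴ + 3⁴ + 8⁴ = 4179  — 4179 repeats.
That took 11 steps.

11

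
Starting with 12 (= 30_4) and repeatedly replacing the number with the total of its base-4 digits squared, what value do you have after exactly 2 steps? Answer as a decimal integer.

5

12 = (3,0)_4 → 3² + 0² = 9
9 = (2,1)_4 → 2² + 1² = 5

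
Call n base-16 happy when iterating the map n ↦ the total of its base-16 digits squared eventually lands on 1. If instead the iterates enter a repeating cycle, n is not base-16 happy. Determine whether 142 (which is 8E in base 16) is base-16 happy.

142 = (8,14)_16 → 8² + 14² = 260
260 = (1,0,4)_16 → 1² + 0² + 4² = 17
17 = (1,1)_16 → 1² + 1² = 2
2 = (2)_16 → 2² = 4
4 = (4)_16 → 4² = 16
16 = (1,0)_16 → 1² + 0² = 1  — reached 1.

base-16 happy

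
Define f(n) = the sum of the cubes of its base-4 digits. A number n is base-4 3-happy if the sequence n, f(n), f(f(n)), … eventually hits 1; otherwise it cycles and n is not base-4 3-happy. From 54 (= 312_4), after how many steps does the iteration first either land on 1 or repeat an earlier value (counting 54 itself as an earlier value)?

54 = (3,1,2)_4 → 3³ + 1³ + 2³ = 27 + 1 + 8 = 36
36 = (2,1,0)_4 → 2³ + 1³ + 0³ = 8 + 1 + 0 = 9
9 = (2,1)_4 → 2³ + 1³ = 8 + 1 = 9  — 9 repeats.
That took 3 steps.

3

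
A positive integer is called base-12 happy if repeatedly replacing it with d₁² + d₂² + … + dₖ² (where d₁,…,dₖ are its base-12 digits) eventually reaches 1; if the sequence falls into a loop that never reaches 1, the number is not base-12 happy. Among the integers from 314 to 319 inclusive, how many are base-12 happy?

314: 314 → 12 → 1  (reaches 1)
315: 315 → 17 → 26 → 8 → 64 → 41 → 34 → 104 → 128 → 164 → 66 → 61 → 26  (repeats 26)
316: 316 → 24 → 4 → 16 → 17 → 26 → 8 → 64 → 41 → 34 → 104 → 128 → 164 → 66 → 61 → 26  (repeats 26)
317: 317 → 33 → 85 → 50 → 20 → 65 → 50  (repeats 50)
318: 318 → 44 → 73 → 37 → 10 → 100 → 80 → 100  (repeats 100)
319: 319 → 57 → 97 → 65 → 50 → 20 → 65  (repeats 65)
base-12 happy: 314

1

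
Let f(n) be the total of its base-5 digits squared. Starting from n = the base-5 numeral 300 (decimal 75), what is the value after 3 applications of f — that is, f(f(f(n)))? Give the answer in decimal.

75 = (3,0,0)_5 → 3² + 0² + 0² = 9
9 = (1,4)_5 → 1² + 4² = 17
17 = (3,2)_5 → 3² + 2² = 13

13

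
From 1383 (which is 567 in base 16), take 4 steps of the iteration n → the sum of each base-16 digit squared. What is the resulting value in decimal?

17

1383 = (5,6,7)_16 → 5² + 6² + 7² = 110
110 = (6,14)_16 → 6² + 14² = 232
232 = (14,8)_16 → 14² + 8² = 260
260 = (1,0,4)_16 → 1² + 0² + 4² = 17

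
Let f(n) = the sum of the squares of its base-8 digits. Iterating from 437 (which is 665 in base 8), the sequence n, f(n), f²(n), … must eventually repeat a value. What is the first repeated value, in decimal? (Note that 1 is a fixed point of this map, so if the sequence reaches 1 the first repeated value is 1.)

1

437 = (6,6,5)_8 → 6² + 6² + 5² = 36 + 36 + 25 = 97
97 = (1,4,1)_8 → 1² + 4² + 1² = 1 + 16 + 1 = 18
18 = (2,2)_8 → 2² + 2² = 4 + 4 = 8
8 = (1,0)_8 → 1² + 0² = 1 + 0 = 1  — reached the fixed point 1.
1 → 1, so 1 is the first repeated value.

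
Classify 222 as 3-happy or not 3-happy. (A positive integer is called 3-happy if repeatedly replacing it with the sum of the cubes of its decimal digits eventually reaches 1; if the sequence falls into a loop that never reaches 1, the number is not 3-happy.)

222 → 2³ + 2³ + 2³ = 8 + 8 + 8 = 24
24 → 2³ + 4³ = 8 + 64 = 72
72 → 7³ + 2³ = 343 + 8 = 351
351 → 3³ + 5³ + 1³ = 27 + 125 + 1 = 153
153 → 1³ + 5³ + 3³ = 1 + 125 + 27 = 153  — 153 already seen; the sequence cycles without reaching 1.

not 3-happy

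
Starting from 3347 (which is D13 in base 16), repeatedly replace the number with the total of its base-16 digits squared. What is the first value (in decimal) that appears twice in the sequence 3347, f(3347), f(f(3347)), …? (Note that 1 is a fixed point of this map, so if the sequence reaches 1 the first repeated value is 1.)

1

3347 = (13,1,3)_16 → 13² + 1² + 3² = 169 + 1 + 9 = 179
179 = (11,3)_16 → 11² + 3² = 121 + 9 = 130
130 = (8,2)_16 → 8² + 2² = 64 + 4 = 68
68 = (4,4)_16 → 4² + 4² = 16 + 16 = 32
32 = (2,0)_16 → 2² + 0² = 4 + 0 = 4
4 = (4)_16 → 4² = 16
16 = (1,0)_16 → 1² + 0² = 1 + 0 = 1  — reached the fixed point 1.
1 → 1, so 1 is the first repeated value.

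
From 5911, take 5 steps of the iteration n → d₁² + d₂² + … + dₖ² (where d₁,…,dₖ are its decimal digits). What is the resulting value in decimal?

5911 → 108
108 → 65
65 → 61
61 → 37
37 → 58

58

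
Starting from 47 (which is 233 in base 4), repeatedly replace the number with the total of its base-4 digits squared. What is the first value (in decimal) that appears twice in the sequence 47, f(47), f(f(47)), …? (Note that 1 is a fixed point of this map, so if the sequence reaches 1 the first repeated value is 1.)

1

47 = (2,3,3)_4 → 2² + 3² + 3² = 22
22 = (1,1,2)_4 → 1² + 1² + 2² = 6
6 = (1,2)_4 → 1² + 2² = 5
5 = (1,1)_4 → 1² + 1² = 2
2 = (2)_4 → 2² = 4
4 = (1,0)_4 → 1² + 0² = 1  — reached the fixed point 1.
1 → 1, so 1 is the first repeated value.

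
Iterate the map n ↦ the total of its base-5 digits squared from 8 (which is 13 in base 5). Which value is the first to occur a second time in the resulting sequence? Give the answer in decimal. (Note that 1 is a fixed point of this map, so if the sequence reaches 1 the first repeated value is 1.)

8 = (1,3)_5 → 1² + 3² = 1 + 9 = 10
10 = (2,0)_5 → 2² + 0² = 4 + 0 = 4
4 = (4)_5 → 4² = 16
16 = (3,1)_5 → 3² + 1² = 9 + 1 = 10  — 10 already appeared earlier.

10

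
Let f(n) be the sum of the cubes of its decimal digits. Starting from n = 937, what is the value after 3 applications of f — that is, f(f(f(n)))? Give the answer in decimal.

937 → 9³ + 3³ + 7³ = 1099
1099 → 1³ + 0³ + 9³ + 9³ = 1459
1459 → 1³ + 4³ + 5³ + 9³ = 919

919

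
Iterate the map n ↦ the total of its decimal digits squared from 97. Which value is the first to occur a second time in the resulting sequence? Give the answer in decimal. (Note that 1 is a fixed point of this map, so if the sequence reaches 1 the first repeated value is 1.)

97 → 9² + 7² = 81 + 49 = 130
130 → 1² + 3² + 0² = 1 + 9 + 0 = 10
10 → 1² + 0² = 1 + 0 = 1  — reached the fixed point 1.
1 → 1, so 1 is the first repeated value.

1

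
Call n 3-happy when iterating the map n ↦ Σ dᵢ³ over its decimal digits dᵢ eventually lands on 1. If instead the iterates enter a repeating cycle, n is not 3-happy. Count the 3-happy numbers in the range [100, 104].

1

100: 100 → 1  — 3-happy
101: 101 → 2 → 8 → 512 → 134 → 92 → 737 → 713 → 371 → 371  — not 3-happy
102: 102 → 9 → 729 → 1080 → 513 → 153 → 153  — not 3-happy
103: 103 → 28 → 520 → 133 → 55 → 250 → 133  — not 3-happy
104: 104 → 65 → 341 → 92 → 737 → 713 → 371 → 371  — not 3-happy
3-happy: 100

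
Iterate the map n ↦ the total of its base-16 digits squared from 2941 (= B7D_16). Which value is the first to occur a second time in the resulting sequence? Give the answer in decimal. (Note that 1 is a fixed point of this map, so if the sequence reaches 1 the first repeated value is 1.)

2941 = (11,7,13)_16 → 11² + 7² + 13² = 121 + 49 + 169 = 339
339 = (1,5,3)_16 → 1² + 5² + 3² = 1 + 25 + 9 = 35
35 = (2,3)_16 → 2² + 3² = 4 + 9 = 13
13 = (13)_16 → 13² = 169
169 = (10,9)_16 → 10² + 9² = 100 + 81 = 181
181 = (11,5)_16 → 11² + 5² = 121 + 25 = 146
146 = (9,2)_16 → 9² + 2² = 81 + 4 = 85
85 = (5,5)_16 → 5² + 5² = 25 + 25 = 50
50 = (3,2)_16 → 3² + 2² = 9 + 4 = 13  — 13 already appeared earlier.

13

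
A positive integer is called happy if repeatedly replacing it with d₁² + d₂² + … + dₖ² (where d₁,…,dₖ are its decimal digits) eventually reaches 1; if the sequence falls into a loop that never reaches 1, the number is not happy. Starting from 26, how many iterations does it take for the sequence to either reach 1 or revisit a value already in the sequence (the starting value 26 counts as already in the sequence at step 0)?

10

26 → 2² + 6² = 4 + 36 = 40
40 → 4² + 0² = 16 + 0 = 16
16 → 1² + 6² = 1 + 36 = 37
37 → 3² + 7² = 9 + 49 = 58
58 → 5² + 8² = 25 + 64 = 89
89 → 8² + 9² = 64 + 81 = 145
145 → 1² + 4² + 5² = 1 + 16 + 25 = 42
42 → 4² + 2² = 16 + 4 = 20
20 → 2² + 0² = 4 + 0 = 4
4 → 4² = 16  — 16 repeats.
That took 10 steps.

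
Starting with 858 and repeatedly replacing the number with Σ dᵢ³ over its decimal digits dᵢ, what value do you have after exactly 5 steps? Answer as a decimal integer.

858 → 8³ + 5³ + 8³ = 512 + 125 + 512 = 1149
1149 → 1³ + 1³ + 4³ + 9³ = 1 + 1 + 64 + 729 = 795
795 → 7³ + 9³ + 5³ = 343 + 729 + 125 = 1197
1197 → 1³ + 1³ + 9³ + 7³ = 1 + 1 + 729 + 343 = 1074
1074 → 1³ + 0³ + 7³ + 4³ = 1 + 0 + 343 + 64 = 408

408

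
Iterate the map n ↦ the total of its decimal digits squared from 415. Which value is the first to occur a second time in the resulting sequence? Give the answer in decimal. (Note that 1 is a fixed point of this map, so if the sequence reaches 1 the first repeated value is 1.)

415 → 4² + 1² + 5² = 42
42 → 4² + 2² = 20
20 → 2² + 0² = 4
4 → 4² = 16
16 → 1² + 6² = 37
37 → 3² + 7² = 58
58 → 5² + 8² = 89
89 → 8² + 9² = 145
145 → 1² + 4² + 5² = 42  — 42 already appeared earlier.

42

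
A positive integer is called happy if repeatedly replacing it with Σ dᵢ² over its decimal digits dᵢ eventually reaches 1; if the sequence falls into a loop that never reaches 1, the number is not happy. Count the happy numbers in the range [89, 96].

2

89: 89 → 145 → 42 → 20 → 4 → 16 → 37 → 58 → 89  — not happy
90: 90 → 81 → 65 → 61 → 37 → 58 → 89 → 145 → 42 → 20 → 4 → 16 → 37  — not happy
91: 91 → 82 → 68 → 100 → 1  — happy
92: 92 → 85 → 89 → 145 → 42 → 20 → 4 → 16 → 37 → 58 → 89  — not happy
93: 93 → 90 → 81 → 65 → 61 → 37 → 58 → 89 → 145 → 42 → 20 → 4 → 16 → 37  — not happy
94: 94 → 97 → 130 → 10 → 1  — happy
95: 95 → 106 → 37 → 58 → 89 → 145 → 42 → 20 → 4 → 16 → 37  — not happy
96: 96 → 117 → 51 → 26 → 40 → 16 → 37 → 58 → 89 → 145 → 42 → 20 → 4 → 16  — not happy
happy: 91, 94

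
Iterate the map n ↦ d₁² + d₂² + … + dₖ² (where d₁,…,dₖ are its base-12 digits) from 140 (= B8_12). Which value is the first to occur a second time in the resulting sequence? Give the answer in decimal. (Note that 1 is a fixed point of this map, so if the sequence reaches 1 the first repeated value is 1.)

125

140 = (11,8)_12 → 11² + 8² = 185
185 = (1,3,5)_12 → 1² + 3² + 5² = 35
35 = (2,11)_12 → 2² + 11² = 125
125 = (10,5)_12 → 10² + 5² = 125  — 125 already appeared earlier.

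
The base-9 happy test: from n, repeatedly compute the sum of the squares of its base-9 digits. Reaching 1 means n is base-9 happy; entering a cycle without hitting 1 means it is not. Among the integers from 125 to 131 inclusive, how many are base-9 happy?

2

125: 125 → 81 → 1  (reaches 1)
126: 126 → 26 → 68 → 74 → 68  (repeats 68)
127: 127 → 27 → 9 → 1  (reaches 1)
128: 128 → 30 → 18 → 4 → 16 → 50 → 50  (repeats 50)
129: 129 → 35 → 73 → 65 → 53 → 89 → 65  (repeats 65)
130: 130 → 42 → 52 → 74 → 68 → 74  (repeats 74)
131: 131 → 51 → 61 → 85 → 17 → 65 → 53 → 89 → 65  (repeats 65)
base-9 happy: 125, 127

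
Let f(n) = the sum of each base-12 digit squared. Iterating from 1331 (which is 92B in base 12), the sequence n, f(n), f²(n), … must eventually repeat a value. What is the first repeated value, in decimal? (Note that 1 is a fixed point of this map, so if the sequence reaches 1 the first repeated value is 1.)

1331 = (9,2,11)_12 → 206
206 = (1,5,2)_12 → 30
30 = (2,6)_12 → 40
40 = (3,4)_12 → 25
25 = (2,1)_12 → 5
5 = (5)_12 → 25  — 25 already appeared earlier.

25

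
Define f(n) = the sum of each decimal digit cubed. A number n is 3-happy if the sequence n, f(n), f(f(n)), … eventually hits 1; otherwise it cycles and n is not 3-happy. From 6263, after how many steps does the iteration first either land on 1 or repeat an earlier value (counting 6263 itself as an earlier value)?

6263 → 6³ + 2³ + 6³ + 3³ = 216 + 8 + 216 + 27 = 467
467 → 4³ + 6³ + 7³ = 64 + 216 + 343 = 623
623 → 6³ + 2³ + 3³ = 216 + 8 + 27 = 251
251 → 2³ + 5³ + 1³ = 8 + 125 + 1 = 134
134 → 1³ + 3³ + 4³ = 1 + 27 + 64 = 92
92 → 9³ + 2³ = 729 + 8 = 737
737 → 7³ + 3³ + 7³ = 343 + 27 + 343 = 713
713 → 7³ + 1³ + 3³ = 343 + 1 + 27 = 371
371 → 3³ + 7³ + 1³ = 27 + 343 + 1 = 371  — 371 repeats.
That took 9 steps.

9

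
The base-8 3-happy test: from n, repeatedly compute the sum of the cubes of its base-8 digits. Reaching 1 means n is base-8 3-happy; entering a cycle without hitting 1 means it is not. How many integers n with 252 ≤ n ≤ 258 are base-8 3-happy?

252: 252 → 434 → 440 → 559 → 469 → 476 → 434  — not base-8 3-happy
253: 253 → 495 → 811 → 217 → 55 → 559 → 469 → 476 → 434 → 440 → 559  — not base-8 3-happy
254: 254 → 586 → 11 → 28 → 91 → 55 → 559 → 469 → 476 → 434 → 440 → 559  — not base-8 3-happy
255: 255 → 713 → 30 → 243 → 270 → 281 → 92 → 92  — not base-8 3-happy
256: 256 → 64 → 1  — base-8 3-happy
257: 257 → 65 → 2 → 8 → 1  — base-8 3-happy
258: 258 → 72 → 2 → 8 → 1  — base-8 3-happy
base-8 3-happy: 256, 257, 258

3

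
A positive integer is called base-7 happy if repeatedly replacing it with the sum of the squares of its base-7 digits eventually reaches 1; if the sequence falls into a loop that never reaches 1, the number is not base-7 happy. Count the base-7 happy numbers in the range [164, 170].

164: 164 → 22 → 10 → 10  (repeats 10)
165: 165 → 29 → 17 → 13 → 37 → 29  (repeats 29)
166: 166 → 38 → 34 → 52 → 10 → 10  (repeats 10)
167: 167 → 49 → 1  (reaches 1)
168: 168 → 18 → 20 → 40 → 50 → 2 → 4 → 16 → 8 → 2  (repeats 2)
169: 169 → 19 → 29 → 17 → 13 → 37 → 29  (repeats 29)
170: 170 → 22 → 10 → 10  (repeats 10)
base-7 happy: 167

1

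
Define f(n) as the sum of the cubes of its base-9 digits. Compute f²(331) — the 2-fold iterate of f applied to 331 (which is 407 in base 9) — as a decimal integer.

133

331 = (4,0,7)_9 → 4³ + 0³ + 7³ = 407
407 = (5,0,2)_9 → 5³ + 0³ + 2³ = 133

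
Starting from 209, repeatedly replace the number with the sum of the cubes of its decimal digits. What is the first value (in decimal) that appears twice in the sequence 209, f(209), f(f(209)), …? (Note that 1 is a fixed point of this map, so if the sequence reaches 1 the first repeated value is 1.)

371

209 → 2³ + 0³ + 9³ = 8 + 0 + 729 = 737
737 → 7³ + 3³ + 7³ = 343 + 27 + 343 = 713
713 → 7³ + 1³ + 3³ = 343 + 1 + 27 = 371
371 → 3³ + 7³ + 1³ = 27 + 343 + 1 = 371  — 371 already appeared earlier.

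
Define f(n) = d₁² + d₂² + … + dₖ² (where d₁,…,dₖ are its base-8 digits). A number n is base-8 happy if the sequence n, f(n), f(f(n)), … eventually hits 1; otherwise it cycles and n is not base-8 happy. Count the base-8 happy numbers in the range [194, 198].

194: 194 → 13 → 26 → 13  — not base-8 happy
195: 195 → 18 → 8 → 1  — base-8 happy
196: 196 → 25 → 10 → 5 → 25  — not base-8 happy
197: 197 → 34 → 20 → 20  — not base-8 happy
198: 198 → 45 → 50 → 40 → 25 → 10 → 5 → 25  — not base-8 happy
base-8 happy: 195

1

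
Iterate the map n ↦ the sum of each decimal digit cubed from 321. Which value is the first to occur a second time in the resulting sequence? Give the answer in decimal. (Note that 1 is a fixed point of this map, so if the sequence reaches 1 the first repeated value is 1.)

321 → 3³ + 2³ + 1³ = 27 + 8 + 1 = 36
36 → 3³ + 6³ = 27 + 216 = 243
243 → 2³ + 4³ + 3³ = 8 + 64 + 27 = 99
99 → 9³ + 9³ = 729 + 729 = 1458
1458 → 1³ + 4³ + 5³ + 8³ = 1 + 64 + 125 + 512 = 702
702 → 7³ + 0³ + 2³ = 343 + 0 + 8 = 351
351 → 3³ + 5³ + 1³ = 27 + 125 + 1 = 153
153 → 1³ + 5³ + 3³ = 1 + 125 + 27 = 153  — 153 already appeared earlier.

153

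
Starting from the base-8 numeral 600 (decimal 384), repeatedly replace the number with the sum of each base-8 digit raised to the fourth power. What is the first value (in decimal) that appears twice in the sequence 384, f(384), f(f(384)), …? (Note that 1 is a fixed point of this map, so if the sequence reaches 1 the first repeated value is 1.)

384 = (6,0,0)_8 → 1296
1296 = (2,4,2,0)_8 → 288
288 = (4,4,0)_8 → 512
512 = (1,0,0,0)_8 → 1  — reached the fixed point 1.
1 → 1, so 1 is the first repeated value.

1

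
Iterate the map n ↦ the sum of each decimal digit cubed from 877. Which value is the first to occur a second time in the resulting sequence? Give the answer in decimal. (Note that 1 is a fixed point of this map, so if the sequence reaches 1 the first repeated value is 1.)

1

877 → 8³ + 7³ + 7³ = 512 + 343 + 343 = 1198
1198 → 1³ + 1³ + 9³ + 8³ = 1 + 1 + 729 + 512 = 1243
1243 → 1³ + 2³ + 4³ + 3³ = 1 + 8 + 64 + 27 = 100
100 → 1³ + 0³ + 0³ = 1 + 0 + 0 = 1  — reached the fixed point 1.
1 → 1, so 1 is the first repeated value.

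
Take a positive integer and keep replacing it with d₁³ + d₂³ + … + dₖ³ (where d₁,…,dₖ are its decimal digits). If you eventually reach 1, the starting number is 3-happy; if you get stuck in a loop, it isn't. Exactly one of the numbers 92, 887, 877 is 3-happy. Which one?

877

92: 92 → 737 → 713 → 371 → 371  — repeats 371 (not 3-happy)
887: 887 → 1367 → 587 → 980 → 1241 → 74 → 407 → 407  — repeats 407 (not 3-happy)
877: 877 → 1198 → 1243 → 100 → 1  — reaches 1 (3-happy)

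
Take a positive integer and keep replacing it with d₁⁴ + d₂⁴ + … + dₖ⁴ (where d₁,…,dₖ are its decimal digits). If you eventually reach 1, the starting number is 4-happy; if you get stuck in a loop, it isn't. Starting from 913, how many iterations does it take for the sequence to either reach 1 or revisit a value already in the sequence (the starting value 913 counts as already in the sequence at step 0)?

13

913 → 9⁴ + 1⁴ + 3⁴ = 6643
6643 → 6⁴ + 6⁴ + 4⁴ + 3⁴ = 2929
2929 → 2⁴ + 9⁴ + 2⁴ + 9⁴ = 13154
13154 → 1⁴ + 3⁴ + 1⁴ + 5⁴ + 4⁴ = 964
964 → 9⁴ + 6⁴ + 4⁴ = 8113
8113 → 8⁴ + 1⁴ + 1⁴ + 3⁴ = 4179
4179 → 4⁴ + 1⁴ + 7⁴ + 9⁴ = 9219
9219 → 9⁴ + 2⁴ + 1⁴ + 9⁴ = 13139
13139 → 1⁴ + 3⁴ + 1⁴ + 3⁴ + 9⁴ = 6725
6725 → 6⁴ + 7⁴ + 2⁴ + 5⁴ = 4338
4338 → 4⁴ + 3⁴ + 3⁴ + 8⁴ = 4514
4514 → 4⁴ + 5⁴ + 1⁴ + 4⁴ = 1138
1138 → 1⁴ + 1⁴ + 3⁴ + 8⁴ = 4179  — 4179 repeats.
That took 13 steps.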